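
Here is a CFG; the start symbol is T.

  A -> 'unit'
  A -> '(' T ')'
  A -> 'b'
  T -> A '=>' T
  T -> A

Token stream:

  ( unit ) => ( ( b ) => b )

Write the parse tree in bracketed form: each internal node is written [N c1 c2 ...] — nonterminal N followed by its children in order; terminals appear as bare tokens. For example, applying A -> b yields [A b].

T
A => T
( T ) => T
( A ) => T
( unit ) => T
( unit ) => A
( unit ) => ( T )
( unit ) => ( A => T )
( unit ) => ( ( T ) => T )
( unit ) => ( ( A ) => T )
( unit ) => ( ( b ) => T )
( unit ) => ( ( b ) => A )
( unit ) => ( ( b ) => b )

[T [A ( [T [A unit]] )] => [T [A ( [T [A ( [T [A b]] )] => [T [A b]]] )]]]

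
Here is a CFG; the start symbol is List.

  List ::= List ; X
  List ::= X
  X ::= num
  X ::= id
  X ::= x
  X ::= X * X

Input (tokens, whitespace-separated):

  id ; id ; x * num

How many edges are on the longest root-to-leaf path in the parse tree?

[List [List [List [X id]] ; [X id]] ; [X [X x] * [X num]]]

4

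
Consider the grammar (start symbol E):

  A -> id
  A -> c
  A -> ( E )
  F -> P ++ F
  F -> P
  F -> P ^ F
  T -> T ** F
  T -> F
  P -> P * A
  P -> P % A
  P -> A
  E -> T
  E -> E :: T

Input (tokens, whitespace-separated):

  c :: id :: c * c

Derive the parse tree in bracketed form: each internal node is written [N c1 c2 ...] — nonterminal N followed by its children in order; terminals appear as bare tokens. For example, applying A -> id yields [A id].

E
E :: T
E :: T :: T
T :: T :: T
F :: T :: T
P :: T :: T
A :: T :: T
c :: T :: T
c :: F :: T
c :: P :: T
c :: A :: T
c :: id :: T
c :: id :: F
c :: id :: P
c :: id :: P * A
c :: id :: A * A
c :: id :: c * A
c :: id :: c * c

[E [E [E [T [F [P [A c]]]]] :: [T [F [P [A id]]]]] :: [T [F [P [P [A c]] * [A c]]]]]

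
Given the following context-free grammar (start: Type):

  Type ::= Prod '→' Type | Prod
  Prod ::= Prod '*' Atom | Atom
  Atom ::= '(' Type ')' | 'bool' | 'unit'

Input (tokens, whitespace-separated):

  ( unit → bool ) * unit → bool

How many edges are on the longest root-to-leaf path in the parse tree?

8

[Type [Prod [Prod [Atom ( [Type [Prod [Atom unit]] → [Type [Prod [Atom bool]]]] )]] * [Atom unit]] → [Type [Prod [Atom bool]]]]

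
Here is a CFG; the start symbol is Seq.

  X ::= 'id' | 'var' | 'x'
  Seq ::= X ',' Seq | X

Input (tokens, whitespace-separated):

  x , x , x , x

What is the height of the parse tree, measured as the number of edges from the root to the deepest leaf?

5

[Seq [X x] , [Seq [X x] , [Seq [X x] , [Seq [X x]]]]]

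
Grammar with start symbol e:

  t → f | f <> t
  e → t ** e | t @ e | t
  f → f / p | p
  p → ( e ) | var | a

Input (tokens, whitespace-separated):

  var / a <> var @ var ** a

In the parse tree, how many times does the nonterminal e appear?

[e [t [f [f [p var]] / [p a]] <> [t [f [p var]]]] @ [e [t [f [p var]]] ** [e [t [f [p a]]]]]]

3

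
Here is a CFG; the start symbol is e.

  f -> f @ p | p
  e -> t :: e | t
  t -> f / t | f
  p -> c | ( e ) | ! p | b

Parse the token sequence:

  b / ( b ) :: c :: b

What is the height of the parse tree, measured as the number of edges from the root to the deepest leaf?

[e [t [f [p b]] / [t [f [p ( [e [t [f [p b]]]] )]]]] :: [e [t [f [p c]]] :: [e [t [f [p b]]]]]]

9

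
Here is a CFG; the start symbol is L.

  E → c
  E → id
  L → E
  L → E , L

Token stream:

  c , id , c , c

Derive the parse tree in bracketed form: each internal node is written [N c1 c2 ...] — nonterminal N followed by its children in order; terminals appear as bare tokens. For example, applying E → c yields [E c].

[L [E c] , [L [E id] , [L [E c] , [L [E c]]]]]

L
E , L
c , L
c , E , L
c , id , L
c , id , E , L
c , id , c , L
c , id , c , E
c , id , c , c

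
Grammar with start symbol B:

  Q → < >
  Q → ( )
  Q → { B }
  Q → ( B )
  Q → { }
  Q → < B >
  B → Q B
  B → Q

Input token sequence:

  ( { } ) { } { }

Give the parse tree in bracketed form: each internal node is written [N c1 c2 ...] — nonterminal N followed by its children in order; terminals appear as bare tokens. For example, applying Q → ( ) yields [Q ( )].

B
Q B
( B ) B
( Q ) B
( { } ) B
( { } ) Q B
( { } ) { } B
( { } ) { } Q
( { } ) { } { }

[B [Q ( [B [Q { }]] )] [B [Q { }] [B [Q { }]]]]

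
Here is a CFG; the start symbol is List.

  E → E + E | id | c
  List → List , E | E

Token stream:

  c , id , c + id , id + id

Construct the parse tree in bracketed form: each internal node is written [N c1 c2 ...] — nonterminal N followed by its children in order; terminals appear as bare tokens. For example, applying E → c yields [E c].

[List [List [List [List [E c]] , [E id]] , [E [E c] + [E id]]] , [E [E id] + [E id]]]

List
List , E
List , E , E
List , E , E , E
E , E , E , E
c , E , E , E
c , id , E , E
c , id , E + E , E
c , id , c + E , E
c , id , c + id , E
c , id , c + id , E + E
c , id , c + id , id + E
c , id , c + id , id + id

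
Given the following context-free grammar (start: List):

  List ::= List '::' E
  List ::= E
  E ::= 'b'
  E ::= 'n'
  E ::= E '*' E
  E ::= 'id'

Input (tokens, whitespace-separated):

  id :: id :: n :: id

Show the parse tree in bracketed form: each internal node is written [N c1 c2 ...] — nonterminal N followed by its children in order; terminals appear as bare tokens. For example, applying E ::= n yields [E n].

List
List :: E
List :: E :: E
List :: E :: E :: E
E :: E :: E :: E
id :: E :: E :: E
id :: id :: E :: E
id :: id :: n :: E
id :: id :: n :: id

[List [List [List [List [E id]] :: [E id]] :: [E n]] :: [E id]]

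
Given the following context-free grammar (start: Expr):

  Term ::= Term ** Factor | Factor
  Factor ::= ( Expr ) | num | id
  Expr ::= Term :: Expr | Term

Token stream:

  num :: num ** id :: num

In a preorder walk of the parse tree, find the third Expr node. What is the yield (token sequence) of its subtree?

num

[Expr [Term [Factor num]] :: [Expr [Term [Term [Factor num]] ** [Factor id]] :: [Expr [Term [Factor num]]]]]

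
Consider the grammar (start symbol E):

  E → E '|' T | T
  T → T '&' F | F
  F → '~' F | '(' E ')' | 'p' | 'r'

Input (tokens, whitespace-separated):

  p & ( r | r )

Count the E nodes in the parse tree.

[E [T [T [F p]] & [F ( [E [E [T [F r]]] | [T [F r]]] )]]]

3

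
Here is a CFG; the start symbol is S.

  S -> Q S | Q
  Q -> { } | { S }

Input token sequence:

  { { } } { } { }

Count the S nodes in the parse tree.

4

[S [Q { [S [Q { }]] }] [S [Q { }] [S [Q { }]]]]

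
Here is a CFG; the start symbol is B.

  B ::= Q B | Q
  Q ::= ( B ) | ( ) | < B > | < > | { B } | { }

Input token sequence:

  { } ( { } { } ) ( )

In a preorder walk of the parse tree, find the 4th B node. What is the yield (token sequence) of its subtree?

[B [Q { }] [B [Q ( [B [Q { }] [B [Q { }]]] )] [B [Q ( )]]]]

{ }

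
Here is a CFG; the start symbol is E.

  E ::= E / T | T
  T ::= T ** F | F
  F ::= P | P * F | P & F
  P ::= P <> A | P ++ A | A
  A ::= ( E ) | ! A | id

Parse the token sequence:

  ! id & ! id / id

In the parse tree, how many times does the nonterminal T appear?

2

[E [E [T [F [P [A ! [A id]]] & [F [P [A ! [A id]]]]]]] / [T [F [P [A id]]]]]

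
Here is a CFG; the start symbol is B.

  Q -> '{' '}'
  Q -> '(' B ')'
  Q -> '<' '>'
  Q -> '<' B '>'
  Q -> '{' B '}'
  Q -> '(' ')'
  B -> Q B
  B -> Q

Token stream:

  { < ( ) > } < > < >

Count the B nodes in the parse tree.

[B [Q { [B [Q < [B [Q ( )]] >]] }] [B [Q < >] [B [Q < >]]]]

5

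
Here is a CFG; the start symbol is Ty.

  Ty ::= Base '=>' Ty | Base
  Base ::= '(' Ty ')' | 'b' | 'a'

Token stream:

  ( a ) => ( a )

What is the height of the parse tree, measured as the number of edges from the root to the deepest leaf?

[Ty [Base ( [Ty [Base a]] )] => [Ty [Base ( [Ty [Base a]] )]]]

5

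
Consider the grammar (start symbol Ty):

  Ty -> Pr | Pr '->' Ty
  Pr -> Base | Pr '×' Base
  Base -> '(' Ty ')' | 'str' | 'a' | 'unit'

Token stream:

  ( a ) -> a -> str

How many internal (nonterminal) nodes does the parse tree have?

12

[Ty [Pr [Base ( [Ty [Pr [Base a]]] )]] -> [Ty [Pr [Base a]] -> [Ty [Pr [Base str]]]]]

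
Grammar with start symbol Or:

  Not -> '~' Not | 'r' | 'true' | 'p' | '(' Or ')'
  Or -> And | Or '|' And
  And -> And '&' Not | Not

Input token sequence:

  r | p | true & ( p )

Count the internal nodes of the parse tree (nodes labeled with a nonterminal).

14

[Or [Or [Or [And [Not r]]] | [And [Not p]]] | [And [And [Not true]] & [Not ( [Or [And [Not p]]] )]]]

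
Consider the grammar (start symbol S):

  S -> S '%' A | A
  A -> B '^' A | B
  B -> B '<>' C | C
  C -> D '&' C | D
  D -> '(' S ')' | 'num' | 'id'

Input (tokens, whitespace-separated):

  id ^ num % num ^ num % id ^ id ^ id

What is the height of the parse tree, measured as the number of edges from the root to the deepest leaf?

[S [S [S [A [B [C [D id]]] ^ [A [B [C [D num]]]]]] % [A [B [C [D num]]] ^ [A [B [C [D num]]]]]] % [A [B [C [D id]]] ^ [A [B [C [D id]]] ^ [A [B [C [D id]]]]]]]

8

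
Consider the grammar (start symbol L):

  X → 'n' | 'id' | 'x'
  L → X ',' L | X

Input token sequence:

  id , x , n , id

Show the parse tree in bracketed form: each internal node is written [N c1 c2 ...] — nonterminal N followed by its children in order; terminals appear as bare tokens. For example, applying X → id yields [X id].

[L [X id] , [L [X x] , [L [X n] , [L [X id]]]]]

L
X , L
id , L
id , X , L
id , x , L
id , x , X , L
id , x , n , L
id , x , n , X
id , x , n , id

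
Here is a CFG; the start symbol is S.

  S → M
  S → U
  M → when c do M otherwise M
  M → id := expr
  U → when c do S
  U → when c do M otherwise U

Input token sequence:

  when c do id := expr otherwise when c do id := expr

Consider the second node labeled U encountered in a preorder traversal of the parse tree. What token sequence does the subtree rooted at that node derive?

when c do id := expr

[S [U when c do [M id := expr] otherwise [U when c do [S [M id := expr]]]]]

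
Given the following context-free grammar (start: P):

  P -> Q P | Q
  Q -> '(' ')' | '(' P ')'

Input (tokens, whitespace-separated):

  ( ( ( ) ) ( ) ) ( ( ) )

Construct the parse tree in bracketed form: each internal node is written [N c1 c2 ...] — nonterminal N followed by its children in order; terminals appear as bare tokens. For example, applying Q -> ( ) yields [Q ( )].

P
Q P
( P ) P
( Q P ) P
( ( P ) P ) P
( ( Q ) P ) P
( ( ( ) ) P ) P
( ( ( ) ) Q ) P
( ( ( ) ) ( ) ) P
( ( ( ) ) ( ) ) Q
( ( ( ) ) ( ) ) ( P )
( ( ( ) ) ( ) ) ( Q )
( ( ( ) ) ( ) ) ( ( ) )

[P [Q ( [P [Q ( [P [Q ( )]] )] [P [Q ( )]]] )] [P [Q ( [P [Q ( )]] )]]]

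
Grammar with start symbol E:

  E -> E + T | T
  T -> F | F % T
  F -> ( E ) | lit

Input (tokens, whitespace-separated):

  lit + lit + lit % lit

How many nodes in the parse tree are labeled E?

[E [E [E [T [F lit]]] + [T [F lit]]] + [T [F lit] % [T [F lit]]]]

3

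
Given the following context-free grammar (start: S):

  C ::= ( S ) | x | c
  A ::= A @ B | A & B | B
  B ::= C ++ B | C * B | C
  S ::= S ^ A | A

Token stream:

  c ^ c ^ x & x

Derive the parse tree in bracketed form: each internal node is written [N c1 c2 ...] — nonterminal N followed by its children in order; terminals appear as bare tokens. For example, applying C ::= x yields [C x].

S
S ^ A
S ^ A ^ A
A ^ A ^ A
B ^ A ^ A
C ^ A ^ A
c ^ A ^ A
c ^ B ^ A
c ^ C ^ A
c ^ c ^ A
c ^ c ^ A & B
c ^ c ^ B & B
c ^ c ^ C & B
c ^ c ^ x & B
c ^ c ^ x & C
c ^ c ^ x & x

[S [S [S [A [B [C c]]]] ^ [A [B [C c]]]] ^ [A [A [B [C x]]] & [B [C x]]]]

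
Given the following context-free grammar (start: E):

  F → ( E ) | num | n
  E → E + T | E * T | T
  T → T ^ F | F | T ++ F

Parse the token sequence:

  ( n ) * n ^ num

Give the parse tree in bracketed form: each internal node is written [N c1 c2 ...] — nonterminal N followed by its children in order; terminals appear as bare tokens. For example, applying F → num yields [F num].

E
E * T
T * T
F * T
( E ) * T
( T ) * T
( F ) * T
( n ) * T
( n ) * T ^ F
( n ) * F ^ F
( n ) * n ^ F
( n ) * n ^ num

[E [E [T [F ( [E [T [F n]]] )]]] * [T [T [F n]] ^ [F num]]]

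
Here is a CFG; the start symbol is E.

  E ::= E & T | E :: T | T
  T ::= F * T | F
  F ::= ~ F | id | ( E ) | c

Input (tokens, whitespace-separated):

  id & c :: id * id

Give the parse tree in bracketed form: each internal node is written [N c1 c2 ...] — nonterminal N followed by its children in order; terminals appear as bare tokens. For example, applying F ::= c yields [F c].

[E [E [E [T [F id]]] & [T [F c]]] :: [T [F id] * [T [F id]]]]

E
E :: T
E & T :: T
T & T :: T
F & T :: T
id & T :: T
id & F :: T
id & c :: T
id & c :: F * T
id & c :: id * T
id & c :: id * F
id & c :: id * id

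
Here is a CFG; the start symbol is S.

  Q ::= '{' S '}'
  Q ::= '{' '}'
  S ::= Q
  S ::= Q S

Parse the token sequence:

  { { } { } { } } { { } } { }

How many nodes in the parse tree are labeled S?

[S [Q { [S [Q { }] [S [Q { }] [S [Q { }]]]] }] [S [Q { [S [Q { }]] }] [S [Q { }]]]]

7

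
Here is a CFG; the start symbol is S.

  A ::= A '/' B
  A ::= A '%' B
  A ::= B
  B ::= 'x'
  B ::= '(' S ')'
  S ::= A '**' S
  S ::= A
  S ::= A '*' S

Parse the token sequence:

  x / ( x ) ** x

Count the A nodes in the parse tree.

[S [A [A [B x]] / [B ( [S [A [B x]]] )]] ** [S [A [B x]]]]

4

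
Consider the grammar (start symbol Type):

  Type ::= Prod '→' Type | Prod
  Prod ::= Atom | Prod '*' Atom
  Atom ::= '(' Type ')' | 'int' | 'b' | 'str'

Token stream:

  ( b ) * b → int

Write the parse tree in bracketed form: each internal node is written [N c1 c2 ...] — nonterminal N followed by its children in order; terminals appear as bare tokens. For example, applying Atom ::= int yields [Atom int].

[Type [Prod [Prod [Atom ( [Type [Prod [Atom b]]] )]] * [Atom b]] → [Type [Prod [Atom int]]]]

Type
Prod → Type
Prod * Atom → Type
Atom * Atom → Type
( Type ) * Atom → Type
( Prod ) * Atom → Type
( Atom ) * Atom → Type
( b ) * Atom → Type
( b ) * b → Type
( b ) * b → Prod
( b ) * b → Atom
( b ) * b → int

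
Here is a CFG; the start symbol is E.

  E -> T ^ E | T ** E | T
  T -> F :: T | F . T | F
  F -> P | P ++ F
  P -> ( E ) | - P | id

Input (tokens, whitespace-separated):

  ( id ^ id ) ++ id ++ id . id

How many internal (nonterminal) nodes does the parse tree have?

[E [T [F [P ( [E [T [F [P id]]] ^ [E [T [F [P id]]]]] )] ++ [F [P id] ++ [F [P id]]]] . [T [F [P id]]]]]

19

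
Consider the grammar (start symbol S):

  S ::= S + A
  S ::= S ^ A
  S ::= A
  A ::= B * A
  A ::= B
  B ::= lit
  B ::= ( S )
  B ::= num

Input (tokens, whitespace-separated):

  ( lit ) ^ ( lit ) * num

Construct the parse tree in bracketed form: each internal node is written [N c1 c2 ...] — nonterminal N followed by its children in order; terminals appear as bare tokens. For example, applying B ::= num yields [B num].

[S [S [A [B ( [S [A [B lit]]] )]]] ^ [A [B ( [S [A [B lit]]] )] * [A [B num]]]]

S
S ^ A
A ^ A
B ^ A
( S ) ^ A
( A ) ^ A
( B ) ^ A
( lit ) ^ A
( lit ) ^ B * A
( lit ) ^ ( S ) * A
( lit ) ^ ( A ) * A
( lit ) ^ ( B ) * A
( lit ) ^ ( lit ) * A
( lit ) ^ ( lit ) * B
( lit ) ^ ( lit ) * num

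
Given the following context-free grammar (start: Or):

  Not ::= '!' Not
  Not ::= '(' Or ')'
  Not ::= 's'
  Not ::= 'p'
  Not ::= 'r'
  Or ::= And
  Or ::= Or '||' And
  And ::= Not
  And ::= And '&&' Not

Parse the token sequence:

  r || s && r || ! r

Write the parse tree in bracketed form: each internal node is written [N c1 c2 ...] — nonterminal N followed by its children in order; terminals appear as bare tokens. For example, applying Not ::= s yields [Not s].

[Or [Or [Or [And [Not r]]] || [And [And [Not s]] && [Not r]]] || [And [Not ! [Not r]]]]

Or
Or || And
Or || And || And
And || And || And
Not || And || And
r || And || And
r || And && Not || And
r || Not && Not || And
r || s && Not || And
r || s && r || And
r || s && r || Not
r || s && r || ! Not
r || s && r || ! r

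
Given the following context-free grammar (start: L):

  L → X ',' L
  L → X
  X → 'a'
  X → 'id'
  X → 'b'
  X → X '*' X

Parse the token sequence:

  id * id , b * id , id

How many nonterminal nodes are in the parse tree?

10

[L [X [X id] * [X id]] , [L [X [X b] * [X id]] , [L [X id]]]]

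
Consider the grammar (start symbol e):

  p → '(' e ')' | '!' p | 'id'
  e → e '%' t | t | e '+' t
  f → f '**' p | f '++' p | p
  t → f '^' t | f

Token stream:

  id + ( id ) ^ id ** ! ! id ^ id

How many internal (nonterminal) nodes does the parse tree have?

[e [e [t [f [p id]]]] + [t [f [p ( [e [t [f [p id]]]] )]] ^ [t [f [f [p id]] ** [p ! [p ! [p id]]]] ^ [t [f [p id]]]]]]

22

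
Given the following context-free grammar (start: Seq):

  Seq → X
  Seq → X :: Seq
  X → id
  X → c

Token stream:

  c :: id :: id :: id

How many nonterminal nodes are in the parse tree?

8

[Seq [X c] :: [Seq [X id] :: [Seq [X id] :: [Seq [X id]]]]]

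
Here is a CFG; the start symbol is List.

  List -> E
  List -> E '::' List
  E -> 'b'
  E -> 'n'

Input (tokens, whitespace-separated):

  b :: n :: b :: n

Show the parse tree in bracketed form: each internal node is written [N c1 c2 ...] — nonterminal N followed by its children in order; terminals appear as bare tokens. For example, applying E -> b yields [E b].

[List [E b] :: [List [E n] :: [List [E b] :: [List [E n]]]]]

List
E :: List
b :: List
b :: E :: List
b :: n :: List
b :: n :: E :: List
b :: n :: b :: List
b :: n :: b :: E
b :: n :: b :: n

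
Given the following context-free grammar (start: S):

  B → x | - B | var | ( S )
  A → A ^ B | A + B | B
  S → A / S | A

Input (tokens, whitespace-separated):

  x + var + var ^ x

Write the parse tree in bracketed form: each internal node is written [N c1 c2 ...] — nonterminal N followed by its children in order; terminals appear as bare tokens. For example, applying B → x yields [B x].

[S [A [A [A [A [B x]] + [B var]] + [B var]] ^ [B x]]]

S
A
A ^ B
A + B ^ B
A + B + B ^ B
B + B + B ^ B
x + B + B ^ B
x + var + B ^ B
x + var + var ^ B
x + var + var ^ x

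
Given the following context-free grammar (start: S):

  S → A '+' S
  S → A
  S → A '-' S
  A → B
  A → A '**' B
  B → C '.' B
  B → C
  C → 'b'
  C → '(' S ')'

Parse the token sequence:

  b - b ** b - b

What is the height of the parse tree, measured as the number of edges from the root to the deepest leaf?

6

[S [A [B [C b]]] - [S [A [A [B [C b]]] ** [B [C b]]] - [S [A [B [C b]]]]]]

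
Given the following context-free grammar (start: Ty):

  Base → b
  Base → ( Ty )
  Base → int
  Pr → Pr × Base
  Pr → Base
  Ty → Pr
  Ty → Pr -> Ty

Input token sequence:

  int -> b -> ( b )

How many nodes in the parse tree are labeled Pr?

4

[Ty [Pr [Base int]] -> [Ty [Pr [Base b]] -> [Ty [Pr [Base ( [Ty [Pr [Base b]]] )]]]]]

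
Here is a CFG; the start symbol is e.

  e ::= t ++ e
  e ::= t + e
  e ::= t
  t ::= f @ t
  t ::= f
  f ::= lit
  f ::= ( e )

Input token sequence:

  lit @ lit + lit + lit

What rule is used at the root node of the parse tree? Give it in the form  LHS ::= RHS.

[e [t [f lit] @ [t [f lit]]] + [e [t [f lit]] + [e [t [f lit]]]]]

e ::= t + e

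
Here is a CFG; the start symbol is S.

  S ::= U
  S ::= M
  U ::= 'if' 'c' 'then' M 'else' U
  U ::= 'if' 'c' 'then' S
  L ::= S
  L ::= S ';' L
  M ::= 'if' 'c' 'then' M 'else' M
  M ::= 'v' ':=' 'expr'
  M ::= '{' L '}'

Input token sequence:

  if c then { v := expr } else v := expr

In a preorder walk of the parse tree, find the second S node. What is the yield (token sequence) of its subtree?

v := expr

[S [M if c then [M { [L [S [M v := expr]]] }] else [M v := expr]]]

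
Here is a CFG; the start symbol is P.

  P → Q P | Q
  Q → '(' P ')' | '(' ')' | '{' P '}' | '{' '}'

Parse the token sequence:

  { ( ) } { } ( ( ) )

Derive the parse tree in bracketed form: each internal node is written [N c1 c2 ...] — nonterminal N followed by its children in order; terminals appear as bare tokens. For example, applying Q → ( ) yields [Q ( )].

P
Q P
{ P } P
{ Q } P
{ ( ) } P
{ ( ) } Q P
{ ( ) } { } P
{ ( ) } { } Q
{ ( ) } { } ( P )
{ ( ) } { } ( Q )
{ ( ) } { } ( ( ) )

[P [Q { [P [Q ( )]] }] [P [Q { }] [P [Q ( [P [Q ( )]] )]]]]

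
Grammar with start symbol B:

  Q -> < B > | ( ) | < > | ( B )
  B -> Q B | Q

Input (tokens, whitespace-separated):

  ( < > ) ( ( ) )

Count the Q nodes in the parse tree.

4

[B [Q ( [B [Q < >]] )] [B [Q ( [B [Q ( )]] )]]]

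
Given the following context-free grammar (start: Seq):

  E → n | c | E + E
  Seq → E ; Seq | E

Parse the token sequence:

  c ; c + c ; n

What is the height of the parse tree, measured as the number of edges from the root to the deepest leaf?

[Seq [E c] ; [Seq [E [E c] + [E c]] ; [Seq [E n]]]]

4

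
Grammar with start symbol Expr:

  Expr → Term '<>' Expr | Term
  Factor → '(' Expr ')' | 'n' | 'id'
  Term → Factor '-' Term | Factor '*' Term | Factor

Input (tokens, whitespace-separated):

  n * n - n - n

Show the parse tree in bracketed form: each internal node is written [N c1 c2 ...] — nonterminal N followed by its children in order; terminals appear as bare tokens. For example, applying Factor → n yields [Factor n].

[Expr [Term [Factor n] * [Term [Factor n] - [Term [Factor n] - [Term [Factor n]]]]]]

Expr
Term
Factor * Term
n * Term
n * Factor - Term
n * n - Term
n * n - Factor - Term
n * n - n - Term
n * n - n - Factor
n * n - n - n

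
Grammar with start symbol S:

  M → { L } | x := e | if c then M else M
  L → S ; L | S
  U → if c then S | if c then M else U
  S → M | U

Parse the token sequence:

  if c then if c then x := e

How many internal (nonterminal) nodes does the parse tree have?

[S [U if c then [S [U if c then [S [M x := e]]]]]]

6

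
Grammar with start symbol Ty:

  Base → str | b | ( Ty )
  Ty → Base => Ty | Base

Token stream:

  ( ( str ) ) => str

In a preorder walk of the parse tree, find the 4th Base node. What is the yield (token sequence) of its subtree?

[Ty [Base ( [Ty [Base ( [Ty [Base str]] )]] )] => [Ty [Base str]]]

str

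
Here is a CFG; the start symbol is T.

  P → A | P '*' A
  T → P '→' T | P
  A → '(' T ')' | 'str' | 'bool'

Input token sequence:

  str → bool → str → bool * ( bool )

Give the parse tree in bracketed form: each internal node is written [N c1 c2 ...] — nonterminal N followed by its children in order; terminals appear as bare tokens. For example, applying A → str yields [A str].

[T [P [A str]] → [T [P [A bool]] → [T [P [A str]] → [T [P [P [A bool]] * [A ( [T [P [A bool]]] )]]]]]]

T
P → T
A → T
str → T
str → P → T
str → A → T
str → bool → T
str → bool → P → T
str → bool → A → T
str → bool → str → T
str → bool → str → P
str → bool → str → P * A
str → bool → str → A * A
str → bool → str → bool * A
str → bool → str → bool * ( T )
str → bool → str → bool * ( P )
str → bool → str → bool * ( A )
str → bool → str → bool * ( bool )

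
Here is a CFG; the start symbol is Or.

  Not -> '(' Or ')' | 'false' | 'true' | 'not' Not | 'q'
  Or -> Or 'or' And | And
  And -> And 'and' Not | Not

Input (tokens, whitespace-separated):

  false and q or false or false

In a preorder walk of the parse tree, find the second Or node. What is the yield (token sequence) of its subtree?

[Or [Or [Or [And [And [Not false]] and [Not q]]] or [And [Not false]]] or [And [Not false]]]

false and q or false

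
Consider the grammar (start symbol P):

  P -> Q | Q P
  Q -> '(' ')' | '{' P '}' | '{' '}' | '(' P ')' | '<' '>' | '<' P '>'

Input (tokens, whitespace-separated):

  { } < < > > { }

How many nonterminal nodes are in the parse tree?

[P [Q { }] [P [Q < [P [Q < >]] >] [P [Q { }]]]]

8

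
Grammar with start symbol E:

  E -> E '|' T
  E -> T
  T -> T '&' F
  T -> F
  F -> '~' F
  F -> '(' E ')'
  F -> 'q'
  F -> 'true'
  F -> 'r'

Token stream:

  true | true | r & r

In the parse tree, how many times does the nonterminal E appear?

3

[E [E [E [T [F true]]] | [T [F true]]] | [T [T [F r]] & [F r]]]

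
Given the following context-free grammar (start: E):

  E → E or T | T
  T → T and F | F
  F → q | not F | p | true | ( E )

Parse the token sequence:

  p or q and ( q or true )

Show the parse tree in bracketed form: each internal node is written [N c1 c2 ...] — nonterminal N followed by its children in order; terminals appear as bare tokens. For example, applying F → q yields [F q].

[E [E [T [F p]]] or [T [T [F q]] and [F ( [E [E [T [F q]]] or [T [F true]]] )]]]

E
E or T
T or T
F or T
p or T
p or T and F
p or F and F
p or q and F
p or q and ( E )
p or q and ( E or T )
p or q and ( T or T )
p or q and ( F or T )
p or q and ( q or T )
p or q and ( q or F )
p or q and ( q or true )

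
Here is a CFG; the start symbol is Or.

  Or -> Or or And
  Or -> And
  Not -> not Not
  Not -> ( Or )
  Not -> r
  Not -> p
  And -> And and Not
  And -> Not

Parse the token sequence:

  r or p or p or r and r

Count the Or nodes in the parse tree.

4

[Or [Or [Or [Or [And [Not r]]] or [And [Not p]]] or [And [Not p]]] or [And [And [Not r]] and [Not r]]]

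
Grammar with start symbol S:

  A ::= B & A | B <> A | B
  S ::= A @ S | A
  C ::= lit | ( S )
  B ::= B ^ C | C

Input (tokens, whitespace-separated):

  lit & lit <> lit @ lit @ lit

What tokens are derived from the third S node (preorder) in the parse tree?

lit

[S [A [B [C lit]] & [A [B [C lit]] <> [A [B [C lit]]]]] @ [S [A [B [C lit]]] @ [S [A [B [C lit]]]]]]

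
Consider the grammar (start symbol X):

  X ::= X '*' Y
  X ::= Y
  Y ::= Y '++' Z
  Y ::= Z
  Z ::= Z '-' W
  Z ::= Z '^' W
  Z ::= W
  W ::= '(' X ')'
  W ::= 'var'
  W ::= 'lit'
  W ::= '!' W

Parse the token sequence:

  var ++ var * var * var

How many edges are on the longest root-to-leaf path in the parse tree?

[X [X [X [Y [Y [Z [W var]]] ++ [Z [W var]]]] * [Y [Z [W var]]]] * [Y [Z [W var]]]]

7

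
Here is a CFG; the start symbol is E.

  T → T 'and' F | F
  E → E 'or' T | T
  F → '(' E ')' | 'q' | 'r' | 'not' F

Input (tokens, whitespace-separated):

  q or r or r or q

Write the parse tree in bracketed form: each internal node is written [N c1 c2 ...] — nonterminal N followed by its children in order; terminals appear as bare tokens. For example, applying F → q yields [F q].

[E [E [E [E [T [F q]]] or [T [F r]]] or [T [F r]]] or [T [F q]]]

E
E or T
E or T or T
E or T or T or T
T or T or T or T
F or T or T or T
q or T or T or T
q or F or T or T
q or r or T or T
q or r or F or T
q or r or r or T
q or r or r or F
q or r or r or q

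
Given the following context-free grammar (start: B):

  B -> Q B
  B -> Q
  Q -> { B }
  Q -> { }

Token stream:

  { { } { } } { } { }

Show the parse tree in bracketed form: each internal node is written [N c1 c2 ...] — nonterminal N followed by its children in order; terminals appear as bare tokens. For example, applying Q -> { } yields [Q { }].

B
Q B
{ B } B
{ Q B } B
{ { } B } B
{ { } Q } B
{ { } { } } B
{ { } { } } Q B
{ { } { } } { } B
{ { } { } } { } Q
{ { } { } } { } { }

[B [Q { [B [Q { }] [B [Q { }]]] }] [B [Q { }] [B [Q { }]]]]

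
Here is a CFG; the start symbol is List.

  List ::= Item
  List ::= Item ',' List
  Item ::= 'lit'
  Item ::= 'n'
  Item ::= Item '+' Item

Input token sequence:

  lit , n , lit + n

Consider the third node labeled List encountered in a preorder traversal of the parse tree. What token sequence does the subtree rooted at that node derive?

[List [Item lit] , [List [Item n] , [List [Item [Item lit] + [Item n]]]]]

lit + n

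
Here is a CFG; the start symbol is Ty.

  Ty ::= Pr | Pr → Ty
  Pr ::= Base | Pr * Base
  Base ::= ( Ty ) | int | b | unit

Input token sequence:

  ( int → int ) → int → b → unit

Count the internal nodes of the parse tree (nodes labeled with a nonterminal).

18

[Ty [Pr [Base ( [Ty [Pr [Base int]] → [Ty [Pr [Base int]]]] )]] → [Ty [Pr [Base int]] → [Ty [Pr [Base b]] → [Ty [Pr [Base unit]]]]]]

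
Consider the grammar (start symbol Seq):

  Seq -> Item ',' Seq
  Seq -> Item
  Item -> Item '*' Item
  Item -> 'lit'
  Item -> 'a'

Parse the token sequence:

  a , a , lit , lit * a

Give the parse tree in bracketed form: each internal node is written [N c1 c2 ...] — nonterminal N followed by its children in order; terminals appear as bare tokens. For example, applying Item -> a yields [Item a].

Seq
Item , Seq
a , Seq
a , Item , Seq
a , a , Seq
a , a , Item , Seq
a , a , lit , Seq
a , a , lit , Item
a , a , lit , Item * Item
a , a , lit , lit * Item
a , a , lit , lit * a

[Seq [Item a] , [Seq [Item a] , [Seq [Item lit] , [Seq [Item [Item lit] * [Item a]]]]]]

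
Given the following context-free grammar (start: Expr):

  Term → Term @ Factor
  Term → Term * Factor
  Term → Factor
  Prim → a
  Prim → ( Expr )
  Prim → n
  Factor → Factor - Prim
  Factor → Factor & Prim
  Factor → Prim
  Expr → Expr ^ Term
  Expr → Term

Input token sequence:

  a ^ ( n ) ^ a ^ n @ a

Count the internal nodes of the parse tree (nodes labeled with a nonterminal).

[Expr [Expr [Expr [Expr [Term [Factor [Prim a]]]] ^ [Term [Factor [Prim ( [Expr [Term [Factor [Prim n]]]] )]]]] ^ [Term [Factor [Prim a]]]] ^ [Term [Term [Factor [Prim n]]] @ [Factor [Prim a]]]]

23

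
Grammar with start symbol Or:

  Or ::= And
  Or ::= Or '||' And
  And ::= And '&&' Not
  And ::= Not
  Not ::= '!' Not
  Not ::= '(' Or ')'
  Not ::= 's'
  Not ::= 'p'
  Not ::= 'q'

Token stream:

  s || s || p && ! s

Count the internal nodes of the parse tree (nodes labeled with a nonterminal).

12

[Or [Or [Or [And [Not s]]] || [And [Not s]]] || [And [And [Not p]] && [Not ! [Not s]]]]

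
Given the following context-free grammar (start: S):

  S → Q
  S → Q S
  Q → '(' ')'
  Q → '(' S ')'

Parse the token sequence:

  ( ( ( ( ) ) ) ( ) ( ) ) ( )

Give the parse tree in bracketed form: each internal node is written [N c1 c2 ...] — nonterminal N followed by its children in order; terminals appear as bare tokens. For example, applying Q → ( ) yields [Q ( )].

S
Q S
( S ) S
( Q S ) S
( ( S ) S ) S
( ( Q ) S ) S
( ( ( S ) ) S ) S
( ( ( Q ) ) S ) S
( ( ( ( ) ) ) S ) S
( ( ( ( ) ) ) Q S ) S
( ( ( ( ) ) ) ( ) S ) S
( ( ( ( ) ) ) ( ) Q ) S
( ( ( ( ) ) ) ( ) ( ) ) S
( ( ( ( ) ) ) ( ) ( ) ) Q
( ( ( ( ) ) ) ( ) ( ) ) ( )

[S [Q ( [S [Q ( [S [Q ( [S [Q ( )]] )]] )] [S [Q ( )] [S [Q ( )]]]] )] [S [Q ( )]]]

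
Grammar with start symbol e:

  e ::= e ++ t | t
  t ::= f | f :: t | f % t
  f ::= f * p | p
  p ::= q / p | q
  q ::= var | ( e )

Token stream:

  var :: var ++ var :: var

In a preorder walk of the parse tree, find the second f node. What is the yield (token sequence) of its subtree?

[e [e [t [f [p [q var]]] :: [t [f [p [q var]]]]]] ++ [t [f [p [q var]]] :: [t [f [p [q var]]]]]]

var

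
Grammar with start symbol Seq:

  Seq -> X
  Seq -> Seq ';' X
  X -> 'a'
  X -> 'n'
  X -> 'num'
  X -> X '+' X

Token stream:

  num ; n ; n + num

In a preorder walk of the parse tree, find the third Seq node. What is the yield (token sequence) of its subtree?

num

[Seq [Seq [Seq [X num]] ; [X n]] ; [X [X n] + [X num]]]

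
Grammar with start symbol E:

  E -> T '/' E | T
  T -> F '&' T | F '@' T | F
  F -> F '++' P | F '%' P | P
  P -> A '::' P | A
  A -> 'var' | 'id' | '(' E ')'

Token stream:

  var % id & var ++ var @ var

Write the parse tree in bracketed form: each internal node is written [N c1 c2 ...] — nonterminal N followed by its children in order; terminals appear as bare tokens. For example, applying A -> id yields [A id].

E
T
F & T
F % P & T
P % P & T
A % P & T
var % P & T
var % A & T
var % id & T
var % id & F @ T
var % id & F ++ P @ T
var % id & P ++ P @ T
var % id & A ++ P @ T
var % id & var ++ P @ T
var % id & var ++ A @ T
var % id & var ++ var @ T
var % id & var ++ var @ F
var % id & var ++ var @ P
var % id & var ++ var @ A
var % id & var ++ var @ var

[E [T [F [F [P [A var]]] % [P [A id]]] & [T [F [F [P [A var]]] ++ [P [A var]]] @ [T [F [P [A var]]]]]]]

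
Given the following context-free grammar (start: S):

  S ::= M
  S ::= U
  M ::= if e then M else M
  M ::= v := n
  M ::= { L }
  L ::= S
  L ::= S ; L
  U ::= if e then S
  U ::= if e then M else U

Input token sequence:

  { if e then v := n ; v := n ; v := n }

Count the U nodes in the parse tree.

1

[S [M { [L [S [U if e then [S [M v := n]]]] ; [L [S [M v := n]] ; [L [S [M v := n]]]]] }]]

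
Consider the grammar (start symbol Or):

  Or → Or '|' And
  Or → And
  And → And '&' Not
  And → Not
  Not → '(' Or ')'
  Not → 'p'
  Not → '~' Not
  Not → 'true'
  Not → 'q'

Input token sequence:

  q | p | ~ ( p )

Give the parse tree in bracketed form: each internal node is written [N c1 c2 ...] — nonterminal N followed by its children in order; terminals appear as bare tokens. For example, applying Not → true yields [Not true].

Or
Or | And
Or | And | And
And | And | And
Not | And | And
q | And | And
q | Not | And
q | p | And
q | p | Not
q | p | ~ Not
q | p | ~ ( Or )
q | p | ~ ( And )
q | p | ~ ( Not )
q | p | ~ ( p )

[Or [Or [Or [And [Not q]]] | [And [Not p]]] | [And [Not ~ [Not ( [Or [And [Not p]]] )]]]]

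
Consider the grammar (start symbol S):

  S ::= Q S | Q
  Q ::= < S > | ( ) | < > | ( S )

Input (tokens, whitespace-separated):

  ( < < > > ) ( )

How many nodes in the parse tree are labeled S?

[S [Q ( [S [Q < [S [Q < >]] >]] )] [S [Q ( )]]]

4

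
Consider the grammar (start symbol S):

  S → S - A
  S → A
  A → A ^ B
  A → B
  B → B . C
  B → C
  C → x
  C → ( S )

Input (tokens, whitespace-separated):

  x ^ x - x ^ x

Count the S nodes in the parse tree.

[S [S [A [A [B [C x]]] ^ [B [C x]]]] - [A [A [B [C x]]] ^ [B [C x]]]]

2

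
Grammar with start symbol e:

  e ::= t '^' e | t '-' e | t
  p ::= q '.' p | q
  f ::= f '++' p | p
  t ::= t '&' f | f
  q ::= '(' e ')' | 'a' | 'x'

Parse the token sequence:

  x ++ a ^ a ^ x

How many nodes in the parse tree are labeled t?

3

[e [t [f [f [p [q x]]] ++ [p [q a]]]] ^ [e [t [f [p [q a]]]] ^ [e [t [f [p [q x]]]]]]]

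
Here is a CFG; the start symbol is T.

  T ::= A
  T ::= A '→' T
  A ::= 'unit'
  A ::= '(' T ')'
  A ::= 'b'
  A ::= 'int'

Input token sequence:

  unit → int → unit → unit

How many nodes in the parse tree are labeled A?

[T [A unit] → [T [A int] → [T [A unit] → [T [A unit]]]]]

4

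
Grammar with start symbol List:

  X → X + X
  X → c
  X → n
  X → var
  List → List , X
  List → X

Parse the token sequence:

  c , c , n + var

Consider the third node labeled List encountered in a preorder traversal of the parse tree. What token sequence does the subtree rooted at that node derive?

c

[List [List [List [X c]] , [X c]] , [X [X n] + [X var]]]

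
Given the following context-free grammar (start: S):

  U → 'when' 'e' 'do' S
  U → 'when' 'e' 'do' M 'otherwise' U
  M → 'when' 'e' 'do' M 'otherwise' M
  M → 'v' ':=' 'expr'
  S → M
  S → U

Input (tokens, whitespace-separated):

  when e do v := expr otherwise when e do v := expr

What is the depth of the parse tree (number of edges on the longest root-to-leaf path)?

5

[S [U when e do [M v := expr] otherwise [U when e do [S [M v := expr]]]]]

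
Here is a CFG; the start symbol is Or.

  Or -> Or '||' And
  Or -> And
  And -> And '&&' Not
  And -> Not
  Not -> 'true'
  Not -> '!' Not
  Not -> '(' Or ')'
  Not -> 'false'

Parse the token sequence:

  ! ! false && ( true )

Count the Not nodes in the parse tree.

5

[Or [And [And [Not ! [Not ! [Not false]]]] && [Not ( [Or [And [Not true]]] )]]]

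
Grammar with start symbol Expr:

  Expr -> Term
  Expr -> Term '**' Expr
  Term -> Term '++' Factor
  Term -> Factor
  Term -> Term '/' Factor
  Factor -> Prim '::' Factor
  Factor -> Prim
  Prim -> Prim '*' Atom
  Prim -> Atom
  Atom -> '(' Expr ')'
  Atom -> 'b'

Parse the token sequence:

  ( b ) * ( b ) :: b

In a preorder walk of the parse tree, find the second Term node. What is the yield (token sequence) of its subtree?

b

[Expr [Term [Factor [Prim [Prim [Atom ( [Expr [Term [Factor [Prim [Atom b]]]]] )]] * [Atom ( [Expr [Term [Factor [Prim [Atom b]]]]] )]] :: [Factor [Prim [Atom b]]]]]]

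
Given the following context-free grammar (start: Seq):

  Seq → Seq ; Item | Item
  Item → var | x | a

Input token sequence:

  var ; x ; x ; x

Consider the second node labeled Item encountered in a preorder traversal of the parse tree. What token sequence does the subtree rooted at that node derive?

x

[Seq [Seq [Seq [Seq [Item var]] ; [Item x]] ; [Item x]] ; [Item x]]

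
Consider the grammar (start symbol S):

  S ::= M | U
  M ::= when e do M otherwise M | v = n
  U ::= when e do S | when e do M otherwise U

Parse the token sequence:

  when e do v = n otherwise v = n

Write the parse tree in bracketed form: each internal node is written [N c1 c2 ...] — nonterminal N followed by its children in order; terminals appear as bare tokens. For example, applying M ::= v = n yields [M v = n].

[S [M when e do [M v = n] otherwise [M v = n]]]

S
M
when e do M otherwise M
when e do v = n otherwise M
when e do v = n otherwise v = n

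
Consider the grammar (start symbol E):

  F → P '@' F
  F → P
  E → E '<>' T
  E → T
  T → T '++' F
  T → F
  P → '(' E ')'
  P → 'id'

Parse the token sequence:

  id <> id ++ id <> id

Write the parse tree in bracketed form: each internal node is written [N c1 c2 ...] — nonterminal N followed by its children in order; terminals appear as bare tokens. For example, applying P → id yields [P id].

E
E <> T
E <> T <> T
T <> T <> T
F <> T <> T
P <> T <> T
id <> T <> T
id <> T ++ F <> T
id <> F ++ F <> T
id <> P ++ F <> T
id <> id ++ F <> T
id <> id ++ P <> T
id <> id ++ id <> T
id <> id ++ id <> F
id <> id ++ id <> P
id <> id ++ id <> id

[E [E [E [T [F [P id]]]] <> [T [T [F [P id]]] ++ [F [P id]]]] <> [T [F [P id]]]]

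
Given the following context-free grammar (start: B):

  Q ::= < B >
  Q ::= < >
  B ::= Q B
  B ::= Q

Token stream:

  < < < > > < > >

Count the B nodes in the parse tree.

[B [Q < [B [Q < [B [Q < >]] >] [B [Q < >]]] >]]

4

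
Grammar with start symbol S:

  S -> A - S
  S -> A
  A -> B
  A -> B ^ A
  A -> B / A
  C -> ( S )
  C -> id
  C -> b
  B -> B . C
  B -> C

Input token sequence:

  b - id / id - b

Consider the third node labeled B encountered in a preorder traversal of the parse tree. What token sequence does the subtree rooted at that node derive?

[S [A [B [C b]]] - [S [A [B [C id]] / [A [B [C id]]]] - [S [A [B [C b]]]]]]

id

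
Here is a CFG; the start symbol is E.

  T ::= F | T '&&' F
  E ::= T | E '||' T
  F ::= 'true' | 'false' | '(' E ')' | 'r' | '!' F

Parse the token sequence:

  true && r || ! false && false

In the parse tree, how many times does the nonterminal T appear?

4

[E [E [T [T [F true]] && [F r]]] || [T [T [F ! [F false]]] && [F false]]]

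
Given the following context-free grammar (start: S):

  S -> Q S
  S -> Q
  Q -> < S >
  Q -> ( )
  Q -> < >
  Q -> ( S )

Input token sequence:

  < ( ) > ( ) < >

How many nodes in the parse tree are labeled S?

4

[S [Q < [S [Q ( )]] >] [S [Q ( )] [S [Q < >]]]]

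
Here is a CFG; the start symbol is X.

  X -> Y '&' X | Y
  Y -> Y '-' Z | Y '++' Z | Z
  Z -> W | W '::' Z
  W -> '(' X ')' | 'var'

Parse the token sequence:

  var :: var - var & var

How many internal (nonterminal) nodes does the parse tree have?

13

[X [Y [Y [Z [W var] :: [Z [W var]]]] - [Z [W var]]] & [X [Y [Z [W var]]]]]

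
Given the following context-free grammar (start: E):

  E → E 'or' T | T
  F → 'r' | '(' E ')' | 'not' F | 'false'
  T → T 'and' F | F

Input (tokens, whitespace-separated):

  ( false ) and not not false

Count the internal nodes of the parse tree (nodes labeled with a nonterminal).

10

[E [T [T [F ( [E [T [F false]]] )]] and [F not [F not [F false]]]]]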